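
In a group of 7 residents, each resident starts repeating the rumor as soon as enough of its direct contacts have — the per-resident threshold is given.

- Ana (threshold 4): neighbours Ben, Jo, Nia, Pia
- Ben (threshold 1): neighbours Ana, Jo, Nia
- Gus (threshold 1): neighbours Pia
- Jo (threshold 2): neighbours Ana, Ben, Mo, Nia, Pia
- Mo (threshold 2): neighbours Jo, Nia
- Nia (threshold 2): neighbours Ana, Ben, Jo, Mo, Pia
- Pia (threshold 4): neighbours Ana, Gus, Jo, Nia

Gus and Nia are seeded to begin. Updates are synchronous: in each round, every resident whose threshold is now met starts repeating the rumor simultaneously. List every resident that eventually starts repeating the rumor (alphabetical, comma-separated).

Round 1 — Gus, Nia start repeating the rumor (initial).
Round 2 — checking thresholds:
  Ana: 1 of 4 neighbours < 4, holds.
  Ben: 1 of 3 neighbours ≥ 1, starts repeating the rumor.
  Jo: 1 of 5 neighbours < 2, holds.
  Mo: 1 of 2 neighbours < 2, holds.
  Pia: 2 of 4 neighbours < 4, holds.
Round 3 — checking thresholds:
  Ana: 2 of 4 neighbours < 4, holds.
  Jo: 2 of 5 neighbours ≥ 2, starts repeating the rumor.
  Mo: 1 of 2 neighbours < 2, holds.
  Pia: 2 of 4 neighbours < 4, holds.
Round 4 — checking thresholds:
  Ana: 3 of 4 neighbours < 4, holds.
  Mo: 2 of 2 neighbours ≥ 2, starts repeating the rumor.
  Pia: 3 of 4 neighbours < 4, holds.
Round 5 — no new spreads; cascade stops.

Ben, Gus, Jo, Mo, Nia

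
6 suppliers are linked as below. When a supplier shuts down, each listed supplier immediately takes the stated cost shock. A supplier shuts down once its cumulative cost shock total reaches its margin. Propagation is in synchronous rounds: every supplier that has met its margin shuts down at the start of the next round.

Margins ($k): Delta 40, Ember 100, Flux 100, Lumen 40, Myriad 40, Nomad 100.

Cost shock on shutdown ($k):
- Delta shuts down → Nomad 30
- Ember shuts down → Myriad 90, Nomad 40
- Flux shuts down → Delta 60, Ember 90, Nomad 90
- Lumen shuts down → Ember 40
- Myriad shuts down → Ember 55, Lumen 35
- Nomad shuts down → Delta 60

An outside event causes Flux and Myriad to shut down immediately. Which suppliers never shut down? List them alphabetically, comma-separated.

Lumen

Round 1 — Flux, Myriad shut down (initial).
  Delta: +60 → 60 ≥ 40
  Ember: +90+55 → 145 ≥ 100
  Lumen: +35 → 35 < 40
  Nomad: +90 → 90 < 100
Round 2 — Delta, Ember shut down.
  Nomad: +30+40 → 160 ≥ 100
Round 3 — Nomad shuts down.
No further shutdowns.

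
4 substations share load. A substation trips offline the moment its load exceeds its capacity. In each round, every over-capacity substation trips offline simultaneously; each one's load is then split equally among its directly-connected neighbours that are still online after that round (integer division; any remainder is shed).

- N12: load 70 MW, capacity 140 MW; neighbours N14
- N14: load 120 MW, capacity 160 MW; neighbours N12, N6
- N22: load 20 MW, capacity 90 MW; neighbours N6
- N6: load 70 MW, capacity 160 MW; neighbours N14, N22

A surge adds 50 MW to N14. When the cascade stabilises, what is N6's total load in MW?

155

Round 1 — N14 at 170 > 160. N14 trips offline.
  N14 sheds 170 MW to N12, N6: 85 each.
    N12: 70+85 = 155 > 140
    N6: 70+85 = 155 ≤ 160
Round 2 — N12 trips offline.
  N12 sheds 155 MW: no online neighbours, lost.
No further trips.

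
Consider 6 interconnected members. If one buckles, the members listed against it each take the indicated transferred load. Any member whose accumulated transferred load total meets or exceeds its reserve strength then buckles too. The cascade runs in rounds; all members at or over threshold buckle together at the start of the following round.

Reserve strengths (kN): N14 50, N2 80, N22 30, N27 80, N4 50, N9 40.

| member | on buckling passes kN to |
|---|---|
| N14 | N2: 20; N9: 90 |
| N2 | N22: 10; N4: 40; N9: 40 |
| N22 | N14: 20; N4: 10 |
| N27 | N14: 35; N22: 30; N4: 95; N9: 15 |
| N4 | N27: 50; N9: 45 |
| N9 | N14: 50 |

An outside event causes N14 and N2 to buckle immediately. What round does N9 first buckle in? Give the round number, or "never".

2

Round 1 — N14, N2 buckle (initial).
  N22: +10 → 10 < 30
  N4: +40 → 40 < 50
  N9: +90+40 → 130 ≥ 40
Round 2 — N9 buckles.
No further bucklings.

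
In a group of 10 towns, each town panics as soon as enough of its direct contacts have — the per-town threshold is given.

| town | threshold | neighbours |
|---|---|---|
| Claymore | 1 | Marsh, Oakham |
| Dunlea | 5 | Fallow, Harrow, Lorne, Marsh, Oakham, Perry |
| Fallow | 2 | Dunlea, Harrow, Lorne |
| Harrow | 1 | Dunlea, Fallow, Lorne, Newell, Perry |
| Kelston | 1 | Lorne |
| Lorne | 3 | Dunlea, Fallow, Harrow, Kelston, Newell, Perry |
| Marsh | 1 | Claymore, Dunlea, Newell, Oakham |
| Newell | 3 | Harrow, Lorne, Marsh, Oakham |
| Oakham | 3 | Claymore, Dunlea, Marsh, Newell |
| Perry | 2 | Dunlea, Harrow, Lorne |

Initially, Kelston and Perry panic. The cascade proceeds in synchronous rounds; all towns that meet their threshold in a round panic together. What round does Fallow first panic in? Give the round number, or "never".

Round 1 — Kelston, Perry panic (initial).
Round 2 — checking thresholds:
  Dunlea: 1 of 6 neighbours < 5, holds.
  Harrow: 1 of 5 neighbours ≥ 1, panics.
  Lorne: 2 of 6 neighbours < 3, holds.
Round 3 — checking thresholds:
  Dunlea: 2 of 6 neighbours < 5, holds.
  Fallow: 1 of 3 neighbours < 2, holds.
  Lorne: 3 of 6 neighbours ≥ 3, panics.
  Newell: 1 of 4 neighbours < 3, holds.
Round 4 — checking thresholds:
  Dunlea: 3 of 6 neighbours < 5, holds.
  Fallow: 2 of 3 neighbours ≥ 2, panics.
  Newell: 2 of 4 neighbours < 3, holds.
Round 5 — no new panics; cascade stops.

4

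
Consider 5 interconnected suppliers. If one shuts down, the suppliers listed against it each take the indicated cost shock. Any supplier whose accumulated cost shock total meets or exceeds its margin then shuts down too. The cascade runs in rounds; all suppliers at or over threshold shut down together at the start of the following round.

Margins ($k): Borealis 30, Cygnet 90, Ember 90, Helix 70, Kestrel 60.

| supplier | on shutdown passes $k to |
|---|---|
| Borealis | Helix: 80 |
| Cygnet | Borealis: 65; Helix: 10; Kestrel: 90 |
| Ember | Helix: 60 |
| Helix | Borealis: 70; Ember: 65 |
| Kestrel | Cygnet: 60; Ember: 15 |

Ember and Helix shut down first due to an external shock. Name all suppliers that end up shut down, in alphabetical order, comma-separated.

Borealis, Ember, Helix

Round 1 — Ember, Helix shut down (initial).
  Borealis: +70 → 70 ≥ 30
Round 2 — Borealis shuts down.
No further shutdowns.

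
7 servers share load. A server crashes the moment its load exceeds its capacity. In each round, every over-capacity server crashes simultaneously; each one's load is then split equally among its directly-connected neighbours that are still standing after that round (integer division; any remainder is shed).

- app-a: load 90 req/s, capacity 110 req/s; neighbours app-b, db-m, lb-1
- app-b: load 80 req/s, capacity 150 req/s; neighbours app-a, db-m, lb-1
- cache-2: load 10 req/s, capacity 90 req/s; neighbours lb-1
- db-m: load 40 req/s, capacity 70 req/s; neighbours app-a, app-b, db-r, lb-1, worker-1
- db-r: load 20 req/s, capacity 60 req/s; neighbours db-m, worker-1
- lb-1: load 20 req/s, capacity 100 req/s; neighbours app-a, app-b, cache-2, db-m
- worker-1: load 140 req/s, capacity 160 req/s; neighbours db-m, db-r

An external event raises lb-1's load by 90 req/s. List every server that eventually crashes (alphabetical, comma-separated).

Round 1 — lb-1 at 110 > 100. lb-1 crashes.
  lb-1 sheds 110 req/s to app-a, app-b, cache-2, db-m: 27 each (2 lost).
    app-a: 90+27 = 117 > 110
    app-b: 80+27 = 107 ≤ 150
    cache-2: 10+27 = 37 ≤ 90
    db-m: 40+27 = 67 ≤ 70
Round 2 — app-a crashes.
  app-a sheds 117 req/s to app-b, db-m: 58 each (1 lost).
    app-b: 107+58 = 165 > 150
    db-m: 67+58 = 125 > 70
Round 3 — app-b, db-m crash.
  app-b sheds 165 req/s: no online neighbours, lost.
  db-m sheds 125 req/s to db-r, worker-1: 62 each (1 lost).
    db-r: 20+62 = 82 > 60
    worker-1: 140+62 = 202 > 160
Round 4 — db-r, worker-1 crash.
  db-r sheds 82 req/s: no online neighbours, lost.
  worker-1 sheds 202 req/s: no online neighbours, lost.
No further crashes.

app-a, app-b, db-m, db-r, lb-1, worker-1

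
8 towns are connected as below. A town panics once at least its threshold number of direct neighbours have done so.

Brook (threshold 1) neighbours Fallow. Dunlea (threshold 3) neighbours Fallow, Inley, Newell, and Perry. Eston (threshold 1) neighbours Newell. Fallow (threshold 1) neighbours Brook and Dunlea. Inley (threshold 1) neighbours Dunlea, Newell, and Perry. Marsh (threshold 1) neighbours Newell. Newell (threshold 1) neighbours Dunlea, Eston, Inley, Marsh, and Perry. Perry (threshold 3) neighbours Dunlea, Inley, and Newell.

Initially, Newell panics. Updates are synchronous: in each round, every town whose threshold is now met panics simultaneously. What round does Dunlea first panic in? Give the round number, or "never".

never

Round 1 — Newell panics (initial).
Round 2 — checking thresholds:
  Dunlea: 1 of 4 neighbours < 3, not yet.
  Eston: 1 of 1 neighbours ≥ 1, panics.
  Inley: 1 of 3 neighbours ≥ 1, panics.
  Marsh: 1 of 1 neighbours ≥ 1, panics.
  Perry: 1 of 3 neighbours < 3, not yet.
Round 3 — no new panics; cascade stops.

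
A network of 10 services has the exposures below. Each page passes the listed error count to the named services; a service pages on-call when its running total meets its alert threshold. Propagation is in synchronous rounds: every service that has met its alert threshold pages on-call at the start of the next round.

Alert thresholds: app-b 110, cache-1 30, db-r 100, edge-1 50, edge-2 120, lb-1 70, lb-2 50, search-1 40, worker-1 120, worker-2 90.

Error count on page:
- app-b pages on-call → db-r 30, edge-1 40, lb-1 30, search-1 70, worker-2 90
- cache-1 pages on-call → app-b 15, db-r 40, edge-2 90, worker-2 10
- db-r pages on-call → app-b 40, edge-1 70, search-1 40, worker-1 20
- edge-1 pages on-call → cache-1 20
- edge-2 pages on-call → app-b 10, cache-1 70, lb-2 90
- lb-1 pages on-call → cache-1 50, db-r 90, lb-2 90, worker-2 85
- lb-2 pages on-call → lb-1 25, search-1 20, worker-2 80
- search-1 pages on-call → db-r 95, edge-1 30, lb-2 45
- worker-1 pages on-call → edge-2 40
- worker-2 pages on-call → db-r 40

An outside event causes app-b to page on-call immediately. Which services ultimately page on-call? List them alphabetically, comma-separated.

Round 1 — app-b pages on-call (initial).
  db-r: +30 → 30 < 100
  edge-1: +40 → 40 < 50
  lb-1: +30 → 30 < 70
  search-1: +70 → 70 ≥ 40
  worker-2: +90 → 90 ≥ 90
Round 2 — search-1, worker-2 page on-call.
  db-r: +95+40 → 165 ≥ 100
  edge-1: +30 → 70 ≥ 50
  lb-2: +45 → 45 < 50
Round 3 — db-r, edge-1 page on-call.
  cache-1: +20 → 20 < 30
  worker-1: +20 → 20 < 120
No further pages.

app-b, db-r, edge-1, search-1, worker-2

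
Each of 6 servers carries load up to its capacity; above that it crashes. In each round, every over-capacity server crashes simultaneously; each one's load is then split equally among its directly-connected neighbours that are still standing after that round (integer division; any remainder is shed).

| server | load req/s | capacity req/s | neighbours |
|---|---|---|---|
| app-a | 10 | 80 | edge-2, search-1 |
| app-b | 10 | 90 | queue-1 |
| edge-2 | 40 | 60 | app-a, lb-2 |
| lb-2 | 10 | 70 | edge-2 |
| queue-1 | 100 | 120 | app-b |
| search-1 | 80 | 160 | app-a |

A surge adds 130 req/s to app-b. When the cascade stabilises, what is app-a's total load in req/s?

Round 1 — app-b at 140 > 90. app-b crashes.
  app-b sheds 140 req/s to queue-1: 140 each.
    queue-1: 100+140 = 240 > 120
Round 2 — queue-1 crashes.
  queue-1 sheds 240 req/s: no online neighbours, lost.
No further crashes.

10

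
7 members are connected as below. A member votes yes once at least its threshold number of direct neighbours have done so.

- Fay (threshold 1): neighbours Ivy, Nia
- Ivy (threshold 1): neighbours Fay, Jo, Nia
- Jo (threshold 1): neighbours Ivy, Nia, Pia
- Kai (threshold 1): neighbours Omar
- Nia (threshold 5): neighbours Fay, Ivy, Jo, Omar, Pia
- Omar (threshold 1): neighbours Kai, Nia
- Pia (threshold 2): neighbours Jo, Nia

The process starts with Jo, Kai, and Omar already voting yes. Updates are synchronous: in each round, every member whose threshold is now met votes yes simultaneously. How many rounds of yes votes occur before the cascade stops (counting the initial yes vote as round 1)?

Round 1 — Jo, Kai, Omar vote yes (initial).
Round 2 — checking thresholds:
  Ivy: 1 of 3 neighbours ≥ 1, votes yes.
  Nia: 2 of 5 neighbours < 5, below threshold.
  Pia: 1 of 2 neighbours < 2, below threshold.
Round 3 — checking thresholds:
  Fay: 1 of 2 neighbours ≥ 1, votes yes.
  Nia: 3 of 5 neighbours < 5, below threshold.
  Pia: 1 of 2 neighbours < 2, below threshold.
Round 4 — no new yes votes; cascade stops.

3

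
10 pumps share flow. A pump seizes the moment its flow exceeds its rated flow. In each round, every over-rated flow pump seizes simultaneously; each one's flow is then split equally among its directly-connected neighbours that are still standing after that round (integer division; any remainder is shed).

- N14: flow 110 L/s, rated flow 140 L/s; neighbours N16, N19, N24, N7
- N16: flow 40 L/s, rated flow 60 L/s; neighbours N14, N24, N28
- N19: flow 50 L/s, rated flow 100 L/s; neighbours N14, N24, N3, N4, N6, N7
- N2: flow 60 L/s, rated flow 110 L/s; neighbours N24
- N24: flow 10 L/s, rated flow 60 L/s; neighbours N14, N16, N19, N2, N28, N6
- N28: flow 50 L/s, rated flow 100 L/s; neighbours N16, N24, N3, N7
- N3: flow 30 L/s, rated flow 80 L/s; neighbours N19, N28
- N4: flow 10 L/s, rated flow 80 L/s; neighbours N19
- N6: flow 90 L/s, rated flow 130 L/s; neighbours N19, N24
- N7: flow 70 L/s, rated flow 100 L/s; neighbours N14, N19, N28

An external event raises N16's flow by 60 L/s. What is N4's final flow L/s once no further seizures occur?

69

Round 1 — N16 at 100 > 60. N16 seizes.
  N16 sheds 100 L/s to N14, N24, N28: 33 each (1 lost).
    N14: 110+33 = 143 > 140
    N24: 10+33 = 43 ≤ 60
    N28: 50+33 = 83 ≤ 100
Round 2 — N14 seizes.
  N14 sheds 143 L/s to N19, N24, N7: 47 each (2 lost).
    N19: 50+47 = 97 ≤ 100
    N24: 43+47 = 90 > 60
    N7: 70+47 = 117 > 100
Round 3 — N24, N7 seize.
  N24 sheds 90 L/s to N19, N2, N28, N6: 22 each (2 lost).
    N19: 97+22 = 119 > 100
    N2: 60+22 = 82 ≤ 110
    N28: 83+22 = 105 > 100
    N6: 90+22 = 112 ≤ 130
  N7 sheds 117 L/s to N19, N28: 58 each (1 lost).
    N19: 119+58 = 177 > 100
    N28: 105+58 = 163 > 100
Round 4 — N19, N28 seize.
  N19 sheds 177 L/s to N3, N4, N6: 59 each.
    N3: 30+59 = 89 > 80
    N4: 10+59 = 69 ≤ 80
    N6: 112+59 = 171 > 130
  N28 sheds 163 L/s to N3: 163 each.
    N3: 89+163 = 252 > 80
Round 5 — N3, N6 seize.
  N3 sheds 252 L/s: no online neighbours, lost.
  N6 sheds 171 L/s: no online neighbours, lost.
No further seizures.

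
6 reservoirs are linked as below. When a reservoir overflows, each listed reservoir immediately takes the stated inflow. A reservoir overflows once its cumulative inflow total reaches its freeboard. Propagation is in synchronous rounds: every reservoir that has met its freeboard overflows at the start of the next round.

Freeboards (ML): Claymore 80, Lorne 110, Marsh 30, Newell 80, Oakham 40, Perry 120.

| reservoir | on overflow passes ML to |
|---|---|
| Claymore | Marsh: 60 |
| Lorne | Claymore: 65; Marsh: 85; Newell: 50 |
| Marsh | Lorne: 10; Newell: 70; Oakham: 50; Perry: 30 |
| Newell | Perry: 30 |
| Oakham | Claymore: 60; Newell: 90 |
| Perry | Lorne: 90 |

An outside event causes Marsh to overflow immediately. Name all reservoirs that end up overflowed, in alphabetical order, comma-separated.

Round 1 — Marsh overflows (initial).
  Lorne: +10 → 10 < 110
  Newell: +70 → 70 < 80
  Oakham: +50 → 50 ≥ 40
  Perry: +30 → 30 < 120
Round 2 — Oakham overflows.
  Claymore: +60 → 60 < 80
  Newell: +90 → 160 ≥ 80
Round 3 — Newell overflows.
  Perry: +30 → 60 < 120
No further overflows.

Marsh, Newell, Oakham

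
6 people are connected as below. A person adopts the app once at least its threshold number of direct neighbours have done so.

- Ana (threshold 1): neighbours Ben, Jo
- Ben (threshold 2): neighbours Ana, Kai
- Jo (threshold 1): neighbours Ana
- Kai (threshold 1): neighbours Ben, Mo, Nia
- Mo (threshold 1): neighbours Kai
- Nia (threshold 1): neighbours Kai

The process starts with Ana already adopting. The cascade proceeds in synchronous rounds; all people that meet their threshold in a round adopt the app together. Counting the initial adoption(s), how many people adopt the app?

Round 1 — Ana adopts the app (initial).
Round 2 — checking thresholds:
  Ben: 1 of 2 neighbours < 2, not yet.
  Jo: 1 of 1 neighbours ≥ 1, adopts the app.
Round 3 — no new adoptions; cascade stops.

2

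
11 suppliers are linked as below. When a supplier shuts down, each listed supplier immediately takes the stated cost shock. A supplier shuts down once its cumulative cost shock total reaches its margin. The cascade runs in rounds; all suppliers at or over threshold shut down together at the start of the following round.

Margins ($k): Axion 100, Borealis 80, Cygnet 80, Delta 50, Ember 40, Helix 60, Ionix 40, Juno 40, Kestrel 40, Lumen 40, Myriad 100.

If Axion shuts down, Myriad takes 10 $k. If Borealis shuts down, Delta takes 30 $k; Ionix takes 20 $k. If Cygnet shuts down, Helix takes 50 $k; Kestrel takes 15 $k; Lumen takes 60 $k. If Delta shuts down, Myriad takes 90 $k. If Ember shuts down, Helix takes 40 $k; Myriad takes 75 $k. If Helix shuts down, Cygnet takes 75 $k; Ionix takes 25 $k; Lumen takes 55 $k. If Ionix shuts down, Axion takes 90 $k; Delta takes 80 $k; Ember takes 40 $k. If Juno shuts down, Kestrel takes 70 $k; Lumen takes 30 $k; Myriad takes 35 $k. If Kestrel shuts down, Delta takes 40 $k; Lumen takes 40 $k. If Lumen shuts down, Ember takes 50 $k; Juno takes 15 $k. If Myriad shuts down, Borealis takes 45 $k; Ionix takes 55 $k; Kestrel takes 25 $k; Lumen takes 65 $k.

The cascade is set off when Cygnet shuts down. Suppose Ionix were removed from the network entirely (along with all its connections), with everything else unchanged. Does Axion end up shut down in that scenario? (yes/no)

With Ionix removed:
Round 1 — Cygnet shuts down (initial).
  Helix: +50 → 50 < 60
  Kestrel: +15 → 15 < 40
  Lumen: +60 → 60 ≥ 40
Round 2 — Lumen shuts down.
  Ember: +50 → 50 ≥ 40
  Juno: +15 → 15 < 40
Round 3 — Ember shuts down.
  Helix: +40 → 90 ≥ 60
  Myriad: +75 → 75 < 100
Round 4 — Helix shuts down.
No further shutdowns.

no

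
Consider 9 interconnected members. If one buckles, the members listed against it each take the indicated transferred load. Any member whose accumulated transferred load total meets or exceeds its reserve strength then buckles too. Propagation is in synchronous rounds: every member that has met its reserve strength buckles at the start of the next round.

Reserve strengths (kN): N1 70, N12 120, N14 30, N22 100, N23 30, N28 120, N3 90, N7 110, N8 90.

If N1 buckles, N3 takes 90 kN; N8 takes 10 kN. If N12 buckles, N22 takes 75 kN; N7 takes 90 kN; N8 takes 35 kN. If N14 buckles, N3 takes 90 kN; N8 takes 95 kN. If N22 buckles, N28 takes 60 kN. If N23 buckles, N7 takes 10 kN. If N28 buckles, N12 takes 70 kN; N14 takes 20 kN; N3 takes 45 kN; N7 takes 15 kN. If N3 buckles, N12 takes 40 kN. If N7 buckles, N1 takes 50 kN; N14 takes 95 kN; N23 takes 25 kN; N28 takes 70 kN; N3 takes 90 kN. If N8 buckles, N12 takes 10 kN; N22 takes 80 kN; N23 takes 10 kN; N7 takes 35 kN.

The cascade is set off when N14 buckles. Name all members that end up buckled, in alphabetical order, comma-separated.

N14, N3, N8

Round 1 — N14 buckles (initial).
  N3: +90 → 90 ≥ 90
  N8: +95 → 95 ≥ 90
Round 2 — N3, N8 buckle.
  N12: +40+10 → 50 < 120
  N22: +80 → 80 < 100
  N23: +10 → 10 < 30
  N7: +35 → 35 < 110
No further bucklings.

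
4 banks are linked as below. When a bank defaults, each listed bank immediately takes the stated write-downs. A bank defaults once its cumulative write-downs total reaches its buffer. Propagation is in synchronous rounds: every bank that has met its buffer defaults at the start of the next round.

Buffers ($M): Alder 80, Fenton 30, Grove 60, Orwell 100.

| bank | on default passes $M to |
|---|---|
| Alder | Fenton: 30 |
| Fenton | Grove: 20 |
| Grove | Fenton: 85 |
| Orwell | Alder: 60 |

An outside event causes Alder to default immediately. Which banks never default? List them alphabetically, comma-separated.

Round 1 — Alder defaults (initial).
  Fenton: +30 → 30 ≥ 30
Round 2 — Fenton defaults.
  Grove: +20 → 20 < 60
No further defaults.

Grove, Orwell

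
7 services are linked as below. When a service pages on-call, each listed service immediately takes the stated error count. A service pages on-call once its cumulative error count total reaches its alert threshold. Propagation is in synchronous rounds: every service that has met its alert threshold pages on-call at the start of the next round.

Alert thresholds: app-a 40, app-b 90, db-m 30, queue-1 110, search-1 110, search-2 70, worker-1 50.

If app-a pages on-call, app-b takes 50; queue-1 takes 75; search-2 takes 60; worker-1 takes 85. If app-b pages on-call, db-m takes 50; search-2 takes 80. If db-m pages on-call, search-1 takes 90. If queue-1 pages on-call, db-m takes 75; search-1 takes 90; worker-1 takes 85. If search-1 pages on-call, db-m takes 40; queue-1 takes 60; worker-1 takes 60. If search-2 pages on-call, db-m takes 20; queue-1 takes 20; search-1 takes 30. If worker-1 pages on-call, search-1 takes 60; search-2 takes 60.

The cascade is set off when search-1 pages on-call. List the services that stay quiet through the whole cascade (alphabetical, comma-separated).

Round 1 — search-1 pages on-call (initial).
  db-m: +40 → 40 ≥ 30
  queue-1: +60 → 60 < 110
  worker-1: +60 → 60 ≥ 50
Round 2 — db-m, worker-1 page on-call.
  search-2: +60 → 60 < 70
No further pages.

app-a, app-b, queue-1, search-2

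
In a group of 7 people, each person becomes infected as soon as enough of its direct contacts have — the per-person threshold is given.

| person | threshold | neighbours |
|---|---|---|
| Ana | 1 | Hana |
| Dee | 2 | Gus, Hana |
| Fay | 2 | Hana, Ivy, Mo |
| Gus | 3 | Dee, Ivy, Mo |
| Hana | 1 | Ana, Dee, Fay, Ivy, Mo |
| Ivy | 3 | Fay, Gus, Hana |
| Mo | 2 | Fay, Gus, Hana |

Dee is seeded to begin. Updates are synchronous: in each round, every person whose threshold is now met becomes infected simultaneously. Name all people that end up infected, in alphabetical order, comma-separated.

Ana, Dee, Hana

Round 1 — Dee becomes infected (initial).
Round 2 — checking thresholds:
  Gus: 1 of 3 neighbours < 3, not yet.
  Hana: 1 of 5 neighbours ≥ 1, becomes infected.
Round 3 — checking thresholds:
  Ana: 1 of 1 neighbours ≥ 1, becomes infected.
  Fay: 1 of 3 neighbours < 2, not yet.
  Gus: 1 of 3 neighbours < 3, not yet.
  Ivy: 1 of 3 neighbours < 3, not yet.
  Mo: 1 of 3 neighbours < 2, not yet.
Round 4 — no new infections; cascade stops.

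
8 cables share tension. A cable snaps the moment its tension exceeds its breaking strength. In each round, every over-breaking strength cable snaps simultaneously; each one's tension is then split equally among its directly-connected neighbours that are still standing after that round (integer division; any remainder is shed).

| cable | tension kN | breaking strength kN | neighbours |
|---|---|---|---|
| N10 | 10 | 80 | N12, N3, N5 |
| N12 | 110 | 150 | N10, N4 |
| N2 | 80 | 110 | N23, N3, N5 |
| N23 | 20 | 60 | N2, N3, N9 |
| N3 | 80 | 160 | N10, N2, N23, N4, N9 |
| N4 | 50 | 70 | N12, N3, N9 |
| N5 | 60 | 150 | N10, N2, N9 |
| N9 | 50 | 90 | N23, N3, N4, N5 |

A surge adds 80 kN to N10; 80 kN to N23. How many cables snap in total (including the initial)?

8

Round 1 — N10 at 90 > 80; N23 at 100 > 60. N10, N23 snap.
  N10 sheds 90 kN to N12, N3, N5: 30 each.
    N12: 110+30 = 140 ≤ 150
    N3: 80+30 = 110 ≤ 160
    N5: 60+30 = 90 ≤ 150
  N23 sheds 100 kN to N2, N3, N9: 33 each (1 lost).
    N2: 80+33 = 113 > 110
    N3: 110+33 = 143 ≤ 160
    N9: 50+33 = 83 ≤ 90
Round 2 — N2 snaps.
  N2 sheds 113 kN to N3, N5: 56 each (1 lost).
    N3: 143+56 = 199 > 160
    N5: 90+56 = 146 ≤ 150
Round 3 — N3 snaps.
  N3 sheds 199 kN to N4, N9: 99 each (1 lost).
    N4: 50+99 = 149 > 70
    N9: 83+99 = 182 > 90
Round 4 — N4, N9 snap.
  N4 sheds 149 kN to N12: 149 each.
    N12: 140+149 = 289 > 150
  N9 sheds 182 kN to N5: 182 each.
    N5: 146+182 = 328 > 150
Round 5 — N12, N5 snap.
  N12 sheds 289 kN: no online neighbours, lost.
  N5 sheds 328 kN: no online neighbours, lost.
No further breaks.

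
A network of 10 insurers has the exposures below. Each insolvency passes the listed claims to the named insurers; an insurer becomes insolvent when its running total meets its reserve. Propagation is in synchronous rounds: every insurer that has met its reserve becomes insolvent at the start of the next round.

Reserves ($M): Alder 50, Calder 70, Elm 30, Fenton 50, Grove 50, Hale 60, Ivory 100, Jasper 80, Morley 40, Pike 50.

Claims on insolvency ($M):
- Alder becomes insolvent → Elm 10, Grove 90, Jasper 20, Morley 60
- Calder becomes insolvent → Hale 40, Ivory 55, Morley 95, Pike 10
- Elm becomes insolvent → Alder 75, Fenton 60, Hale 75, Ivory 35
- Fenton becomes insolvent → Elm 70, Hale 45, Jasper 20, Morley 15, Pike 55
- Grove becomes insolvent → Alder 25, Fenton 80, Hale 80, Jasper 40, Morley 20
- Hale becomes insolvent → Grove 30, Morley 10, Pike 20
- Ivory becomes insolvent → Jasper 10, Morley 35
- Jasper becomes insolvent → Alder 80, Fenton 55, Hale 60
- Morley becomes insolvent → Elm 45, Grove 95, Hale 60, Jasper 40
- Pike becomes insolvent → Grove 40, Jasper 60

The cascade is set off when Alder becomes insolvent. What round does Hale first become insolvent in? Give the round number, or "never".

3

Round 1 — Alder becomes insolvent (initial).
  Elm: +10 → 10 < 30
  Grove: +90 → 90 ≥ 50
  Jasper: +20 → 20 < 80
  Morley: +60 → 60 ≥ 40
Round 2 — Grove, Morley become insolvent.
  Elm: +45 → 55 ≥ 30
  Fenton: +80 → 80 ≥ 50
  Hale: +80+60 → 140 ≥ 60
  Jasper: +40+40 → 100 ≥ 80
Round 3 — Elm, Fenton, Hale, Jasper become insolvent.
  Ivory: +35 → 35 < 100
  Pike: +55+20 → 75 ≥ 50
Round 4 — Pike becomes insolvent.
No further insolvencies.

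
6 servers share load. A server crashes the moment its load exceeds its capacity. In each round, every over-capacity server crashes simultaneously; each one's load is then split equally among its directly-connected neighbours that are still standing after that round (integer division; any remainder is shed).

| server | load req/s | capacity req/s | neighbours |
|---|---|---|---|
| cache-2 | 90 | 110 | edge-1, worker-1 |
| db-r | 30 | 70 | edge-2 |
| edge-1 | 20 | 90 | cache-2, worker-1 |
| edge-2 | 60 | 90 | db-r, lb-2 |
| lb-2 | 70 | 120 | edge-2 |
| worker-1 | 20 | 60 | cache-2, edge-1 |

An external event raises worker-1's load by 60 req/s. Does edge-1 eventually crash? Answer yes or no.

yes

Round 1 — worker-1 at 80 > 60. worker-1 crashes.
  worker-1 sheds 80 req/s to cache-2, edge-1: 40 each.
    cache-2: 90+40 = 130 > 110
    edge-1: 20+40 = 60 ≤ 90
Round 2 — cache-2 crashes.
  cache-2 sheds 130 req/s to edge-1: 130 each.
    edge-1: 60+130 = 190 > 90
Round 3 — edge-1 crashes.
  edge-1 sheds 190 req/s: no online neighbours, lost.
No further crashes.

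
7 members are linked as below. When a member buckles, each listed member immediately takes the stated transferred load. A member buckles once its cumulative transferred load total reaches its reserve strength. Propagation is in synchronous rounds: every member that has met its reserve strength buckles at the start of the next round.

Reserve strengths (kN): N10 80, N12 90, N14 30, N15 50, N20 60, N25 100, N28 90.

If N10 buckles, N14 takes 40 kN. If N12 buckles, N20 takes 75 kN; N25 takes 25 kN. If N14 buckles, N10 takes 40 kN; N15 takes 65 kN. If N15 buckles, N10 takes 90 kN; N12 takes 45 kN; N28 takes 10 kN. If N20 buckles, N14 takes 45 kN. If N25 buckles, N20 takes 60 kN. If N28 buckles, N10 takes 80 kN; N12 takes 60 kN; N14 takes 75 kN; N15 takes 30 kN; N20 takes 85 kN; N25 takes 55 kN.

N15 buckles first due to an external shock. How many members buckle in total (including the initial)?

Round 1 — N15 buckles (initial).
  N10: +90 → 90 ≥ 80
  N12: +45 → 45 < 90
  N28: +10 → 10 < 90
Round 2 — N10 buckles.
  N14: +40 → 40 ≥ 30
Round 3 — N14 buckles.
No further bucklings.

3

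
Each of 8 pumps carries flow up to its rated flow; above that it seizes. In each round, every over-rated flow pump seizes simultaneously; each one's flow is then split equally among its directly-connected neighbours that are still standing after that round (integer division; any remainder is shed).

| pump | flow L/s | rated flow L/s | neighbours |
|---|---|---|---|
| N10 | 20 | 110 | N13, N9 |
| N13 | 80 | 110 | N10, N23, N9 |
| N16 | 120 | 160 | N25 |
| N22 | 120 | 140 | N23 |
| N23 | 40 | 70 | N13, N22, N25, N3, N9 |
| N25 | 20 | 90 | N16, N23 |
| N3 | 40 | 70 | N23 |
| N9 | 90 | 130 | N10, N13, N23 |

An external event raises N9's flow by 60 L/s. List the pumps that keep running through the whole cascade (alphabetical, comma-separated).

N16, N25, N3

Round 1 — N9 at 150 > 130. N9 seizes.
  N9 sheds 150 L/s to N10, N13, N23: 50 each.
    N10: 20+50 = 70 ≤ 110
    N13: 80+50 = 130 > 110
    N23: 40+50 = 90 > 70
Round 2 — N13, N23 seize.
  N13 sheds 130 L/s to N10: 130 each.
    N10: 70+130 = 200 > 110
  N23 sheds 90 L/s to N22, N25, N3: 30 each.
    N22: 120+30 = 150 > 140
    N25: 20+30 = 50 ≤ 90
    N3: 40+30 = 70 ≤ 70
Round 3 — N10, N22 seize.
  N10 sheds 200 L/s: no online neighbours, lost.
  N22 sheds 150 L/s: no online neighbours, lost.
No further seizures.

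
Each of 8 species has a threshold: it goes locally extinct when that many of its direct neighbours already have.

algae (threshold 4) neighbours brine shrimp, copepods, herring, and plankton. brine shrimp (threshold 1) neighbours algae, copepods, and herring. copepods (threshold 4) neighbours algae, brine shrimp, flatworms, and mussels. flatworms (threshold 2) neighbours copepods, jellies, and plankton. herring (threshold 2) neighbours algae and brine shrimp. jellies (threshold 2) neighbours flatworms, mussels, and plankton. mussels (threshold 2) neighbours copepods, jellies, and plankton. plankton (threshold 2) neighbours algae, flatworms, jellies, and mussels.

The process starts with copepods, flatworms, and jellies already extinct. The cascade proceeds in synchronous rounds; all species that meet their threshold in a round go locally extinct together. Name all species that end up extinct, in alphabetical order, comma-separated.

brine shrimp, copepods, flatworms, jellies, mussels, plankton

Round 1 — copepods, flatworms, jellies go locally extinct (initial).
Round 2 — checking thresholds:
  algae: 1 of 4 neighbours < 4, below threshold.
  brine shrimp: 1 of 3 neighbours ≥ 1, goes locally extinct.
  mussels: 2 of 3 neighbours ≥ 2, goes locally extinct.
  plankton: 2 of 4 neighbours ≥ 2, goes locally extinct.
Round 3 — no new extinctions; cascade stops.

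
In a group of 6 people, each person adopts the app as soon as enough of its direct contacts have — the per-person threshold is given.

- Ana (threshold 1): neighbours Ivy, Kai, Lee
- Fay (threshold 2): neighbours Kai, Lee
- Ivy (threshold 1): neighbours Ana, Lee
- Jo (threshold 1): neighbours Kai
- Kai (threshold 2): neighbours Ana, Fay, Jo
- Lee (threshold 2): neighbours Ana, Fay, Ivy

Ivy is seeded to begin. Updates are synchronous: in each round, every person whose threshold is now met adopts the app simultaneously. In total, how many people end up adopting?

3

Round 1 — Ivy adopts the app (initial).
Round 2 — checking thresholds:
  Ana: 1 of 3 neighbours ≥ 1, adopts the app.
  Lee: 1 of 3 neighbours < 2, holds.
Round 3 — checking thresholds:
  Kai: 1 of 3 neighbours < 2, holds.
  Lee: 2 of 3 neighbours ≥ 2, adopts the app.
Round 4 — no new adoptions; cascade stops.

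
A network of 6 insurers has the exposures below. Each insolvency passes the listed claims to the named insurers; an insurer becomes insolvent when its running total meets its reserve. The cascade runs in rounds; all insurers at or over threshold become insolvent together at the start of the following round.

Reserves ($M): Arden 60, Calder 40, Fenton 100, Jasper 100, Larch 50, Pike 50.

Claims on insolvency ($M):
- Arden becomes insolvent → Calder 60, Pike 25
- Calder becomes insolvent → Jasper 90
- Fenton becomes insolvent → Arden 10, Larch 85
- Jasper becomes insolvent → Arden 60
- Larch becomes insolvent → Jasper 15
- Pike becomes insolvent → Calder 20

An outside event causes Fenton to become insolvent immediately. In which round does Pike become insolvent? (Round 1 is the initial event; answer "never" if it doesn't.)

Round 1 — Fenton becomes insolvent (initial).
  Arden: +10 → 10 < 60
  Larch: +85 → 85 ≥ 50
Round 2 — Larch becomes insolvent.
  Jasper: +15 → 15 < 100
No further insolvencies.

never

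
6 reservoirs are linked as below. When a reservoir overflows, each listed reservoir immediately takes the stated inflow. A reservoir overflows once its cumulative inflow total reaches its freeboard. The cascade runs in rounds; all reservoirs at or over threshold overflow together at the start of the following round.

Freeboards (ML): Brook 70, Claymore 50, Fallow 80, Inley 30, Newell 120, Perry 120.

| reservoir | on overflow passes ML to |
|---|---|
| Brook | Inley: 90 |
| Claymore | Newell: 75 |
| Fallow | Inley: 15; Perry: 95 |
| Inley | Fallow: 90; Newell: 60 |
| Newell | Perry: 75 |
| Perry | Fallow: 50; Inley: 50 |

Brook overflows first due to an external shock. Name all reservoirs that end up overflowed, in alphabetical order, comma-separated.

Brook, Fallow, Inley

Round 1 — Brook overflows (initial).
  Inley: +90 → 90 ≥ 30
Round 2 — Inley overflows.
  Fallow: +90 → 90 ≥ 80
  Newell: +60 → 60 < 120
Round 3 — Fallow overflows.
  Perry: +95 → 95 < 120
No further overflows.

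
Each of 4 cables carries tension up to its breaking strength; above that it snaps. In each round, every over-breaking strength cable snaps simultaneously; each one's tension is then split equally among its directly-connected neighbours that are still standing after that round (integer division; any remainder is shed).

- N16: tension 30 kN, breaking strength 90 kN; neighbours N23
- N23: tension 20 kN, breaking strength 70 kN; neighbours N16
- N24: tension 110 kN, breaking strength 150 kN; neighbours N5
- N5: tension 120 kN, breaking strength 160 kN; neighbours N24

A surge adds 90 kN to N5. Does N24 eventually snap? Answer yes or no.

yes

Round 1 — N5 at 210 > 160. N5 snaps.
  N5 sheds 210 kN to N24: 210 each.
    N24: 110+210 = 320 > 150
Round 2 — N24 snaps.
  N24 sheds 320 kN: no online neighbours, lost.
No further breaks.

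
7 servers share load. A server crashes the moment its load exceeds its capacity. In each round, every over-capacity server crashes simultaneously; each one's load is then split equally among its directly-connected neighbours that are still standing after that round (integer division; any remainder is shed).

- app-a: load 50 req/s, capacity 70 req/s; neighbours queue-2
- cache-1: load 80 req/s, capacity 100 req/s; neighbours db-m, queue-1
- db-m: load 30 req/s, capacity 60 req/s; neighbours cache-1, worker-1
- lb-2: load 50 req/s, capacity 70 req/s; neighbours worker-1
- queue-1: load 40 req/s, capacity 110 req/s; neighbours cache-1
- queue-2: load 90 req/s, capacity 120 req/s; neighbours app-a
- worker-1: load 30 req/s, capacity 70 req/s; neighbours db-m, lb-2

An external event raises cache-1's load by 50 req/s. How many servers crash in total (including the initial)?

4

Round 1 — cache-1 at 130 > 100. cache-1 crashes.
  cache-1 sheds 130 req/s to db-m, queue-1: 65 each.
    db-m: 30+65 = 95 > 60
    queue-1: 40+65 = 105 ≤ 110
Round 2 — db-m crashes.
  db-m sheds 95 req/s to worker-1: 95 each.
    worker-1: 30+95 = 125 > 70
Round 3 — worker-1 crashes.
  worker-1 sheds 125 req/s to lb-2: 125 each.
    lb-2: 50+125 = 175 > 70
Round 4 — lb-2 crashes.
  lb-2 sheds 175 req/s: no online neighbours, lost.
No further crashes.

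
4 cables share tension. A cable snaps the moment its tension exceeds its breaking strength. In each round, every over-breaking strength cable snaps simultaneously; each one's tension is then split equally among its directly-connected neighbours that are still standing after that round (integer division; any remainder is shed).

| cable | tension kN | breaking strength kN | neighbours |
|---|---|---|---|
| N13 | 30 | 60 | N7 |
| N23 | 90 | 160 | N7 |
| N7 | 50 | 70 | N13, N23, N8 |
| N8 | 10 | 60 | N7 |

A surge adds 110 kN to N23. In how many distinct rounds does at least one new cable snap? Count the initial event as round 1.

3

Round 1 — N23 at 200 > 160. N23 snaps.
  N23 sheds 200 kN to N7: 200 each.
    N7: 50+200 = 250 > 70
Round 2 — N7 snaps.
  N7 sheds 250 kN to N13, N8: 125 each.
    N13: 30+125 = 155 > 60
    N8: 10+125 = 135 > 60
Round 3 — N13, N8 snap.
  N13 sheds 155 kN: no online neighbours, lost.
  N8 sheds 135 kN: no online neighbours, lost.
No further breaks.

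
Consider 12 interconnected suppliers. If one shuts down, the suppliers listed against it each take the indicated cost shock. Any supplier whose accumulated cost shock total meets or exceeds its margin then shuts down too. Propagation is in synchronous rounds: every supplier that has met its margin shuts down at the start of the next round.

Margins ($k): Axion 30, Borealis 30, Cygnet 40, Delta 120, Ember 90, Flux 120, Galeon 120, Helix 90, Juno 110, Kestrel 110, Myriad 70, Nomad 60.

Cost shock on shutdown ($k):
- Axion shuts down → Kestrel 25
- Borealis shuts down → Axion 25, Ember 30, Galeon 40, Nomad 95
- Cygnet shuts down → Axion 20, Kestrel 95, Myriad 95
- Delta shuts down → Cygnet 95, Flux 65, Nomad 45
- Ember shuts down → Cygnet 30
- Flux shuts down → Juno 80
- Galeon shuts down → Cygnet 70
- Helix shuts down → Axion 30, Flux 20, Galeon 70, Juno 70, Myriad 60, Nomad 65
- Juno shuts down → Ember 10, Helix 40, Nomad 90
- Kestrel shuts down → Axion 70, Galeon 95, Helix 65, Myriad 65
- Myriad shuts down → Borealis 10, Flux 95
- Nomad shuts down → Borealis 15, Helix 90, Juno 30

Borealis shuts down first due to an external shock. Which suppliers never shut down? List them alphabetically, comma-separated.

Cygnet, Delta, Ember, Flux, Galeon, Juno, Kestrel, Myriad

Round 1 — Borealis shuts down (initial).
  Axion: +25 → 25 < 30
  Ember: +30 → 30 < 90
  Galeon: +40 → 40 < 120
  Nomad: +95 → 95 ≥ 60
Round 2 — Nomad shuts down.
  Helix: +90 → 90 ≥ 90
  Juno: +30 → 30 < 110
Round 3 — Helix shuts down.
  Axion: +30 → 55 ≥ 30
  Flux: +20 → 20 < 120
  Galeon: +70 → 110 < 120
  Juno: +70 → 100 < 110
  Myriad: +60 → 60 < 70
Round 4 — Axion shuts down.
  Kestrel: +25 → 25 < 110
No further shutdowns.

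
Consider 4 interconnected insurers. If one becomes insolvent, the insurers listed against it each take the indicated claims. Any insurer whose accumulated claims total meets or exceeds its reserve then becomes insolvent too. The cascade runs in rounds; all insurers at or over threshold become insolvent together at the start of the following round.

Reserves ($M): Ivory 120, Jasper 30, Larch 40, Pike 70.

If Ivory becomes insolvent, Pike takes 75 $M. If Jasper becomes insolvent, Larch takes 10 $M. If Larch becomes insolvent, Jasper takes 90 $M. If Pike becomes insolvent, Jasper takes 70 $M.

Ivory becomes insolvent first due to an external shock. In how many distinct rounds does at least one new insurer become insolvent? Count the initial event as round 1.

3

Round 1 — Ivory becomes insolvent (initial).
  Pike: +75 → 75 ≥ 70
Round 2 — Pike becomes insolvent.
  Jasper: +70 → 70 ≥ 30
Round 3 — Jasper becomes insolvent.
  Larch: +10 → 10 < 40
No further insolvencies.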